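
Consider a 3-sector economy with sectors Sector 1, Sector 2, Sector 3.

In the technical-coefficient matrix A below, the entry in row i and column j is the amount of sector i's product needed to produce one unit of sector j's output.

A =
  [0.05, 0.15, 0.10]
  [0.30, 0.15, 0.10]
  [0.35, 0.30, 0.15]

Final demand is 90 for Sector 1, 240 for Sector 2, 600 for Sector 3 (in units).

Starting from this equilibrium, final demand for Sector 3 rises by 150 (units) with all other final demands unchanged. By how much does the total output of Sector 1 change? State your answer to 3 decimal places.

Δx_1 = 26.059

I − A =
  [   0.95    -0.15    -0.10]
  [  -0.30     0.85    -0.10]
  [  -0.35    -0.30     0.85]
Cofactors of I−A, C_ij = (−1)^(i+j)·(minor ij) (rows/columns in the sector order above):
  C_11 = (0.85)(0.85) − (-0.10)(-0.30) = 0.6925
  C_12 = −[(-0.30)(0.85) − (-0.10)(-0.35)] = 0.2900
  C_13 = (-0.30)(-0.30) − (0.85)(-0.35) = 0.3875
  C_21 = −[(-0.15)(0.85) − (-0.10)(-0.30)] = 0.1575
  C_22 = (0.95)(0.85) − (-0.10)(-0.35) = 0.7725
  C_23 = −[(0.95)(-0.30) − (-0.15)(-0.35)] = 0.3375
  C_31 = (-0.15)(-0.10) − (-0.10)(0.85) = 0.1000
  C_32 = −[(0.95)(-0.10) − (-0.10)(-0.30)] = 0.1250
  C_33 = (0.95)(0.85) − (-0.15)(-0.30) = 0.7625
det(I−A) = Σ_j (I−A)_1j·C_1j = (0.95)(0.6925) + (-0.15)(0.2900) + (-0.10)(0.3875) = 0.575625
adj(I−A) = Cᵀ =
  [ 0.6925   0.1575   0.1000]
  [ 0.2900   0.7725   0.1250]
  [ 0.3875   0.3375   0.7625]
(I − A)⁻¹ = adj(I−A) / det(I−A) ≈
  [   1.2030     0.2736     0.1737]
  [   0.5038     1.3420     0.2172]
  [   0.6732     0.5863     1.3246]
Δx = (I − A)⁻¹ Δd with Δd having +150 in the Sector 3 component and 0 elsewhere.
So Δx_1 = L_13 · (+150), where L_13 = adj(I−A)_13 / det(I−A) = 0.1000 / 0.575625.
Δx_1 = 0.1000 × (+150) / 0.575625 = 15.00 / 0.575625 ≈ 26.059.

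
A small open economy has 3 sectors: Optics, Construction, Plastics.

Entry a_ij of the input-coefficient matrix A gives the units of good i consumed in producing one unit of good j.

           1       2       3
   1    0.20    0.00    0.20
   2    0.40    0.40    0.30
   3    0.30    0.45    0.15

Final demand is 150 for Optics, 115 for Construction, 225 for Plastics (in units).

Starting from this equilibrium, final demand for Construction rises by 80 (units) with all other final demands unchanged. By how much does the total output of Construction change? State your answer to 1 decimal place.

Δx_2 = 217.5

I − A =
  [   0.80     0.00    -0.20]
  [  -0.40     0.60    -0.30]
  [  -0.30    -0.45     0.85]
Cofactors of I−A, C_ij = (−1)^(i+j)·(minor ij) (rows/columns in the sector order above):
  C_11 = (0.60)(0.85) − (-0.30)(-0.45) = 0.3750
  C_12 = −[(-0.40)(0.85) − (-0.30)(-0.30)] = 0.4300
  C_13 = (-0.40)(-0.45) − (0.60)(-0.30) = 0.3600
  C_21 = −[(0.00)(0.85) − (-0.20)(-0.45)] = 0.0900
  C_22 = (0.80)(0.85) − (-0.20)(-0.30) = 0.6200
  C_23 = −[(0.80)(-0.45) − (0.00)(-0.30)] = 0.3600
  C_31 = (0.00)(-0.30) − (-0.20)(0.60) = 0.1200
  C_32 = −[(0.80)(-0.30) − (-0.20)(-0.40)] = 0.3200
  C_33 = (0.80)(0.60) − (0.00)(-0.40) = 0.4800
det(I−A) = Σ_j (I−A)_1j·C_1j = (0.80)(0.3750) + (0.00)(0.4300) + (-0.20)(0.3600) = 0.2280
adj(I−A) = Cᵀ =
  [ 0.3750   0.0900   0.1200]
  [ 0.4300   0.6200   0.3200]
  [ 0.3600   0.3600   0.4800]
(I − A)⁻¹ = adj(I−A) / det(I−A) ≈
  [   1.6447     0.3947     0.5263]
  [   1.8860     2.7193     1.4035]
  [   1.5789     1.5789     2.1053]
Δx = (I − A)⁻¹ Δd with Δd having +80 in the Construction component and 0 elsewhere.
So Δx_2 = L_22 · (+80), where L_22 = adj(I−A)_22 / det(I−A) = 0.6200 / 0.2280.
Δx_2 = 0.6200 × (+80) / 0.2280 = 49.60 / 0.2280 ≈ 217.5.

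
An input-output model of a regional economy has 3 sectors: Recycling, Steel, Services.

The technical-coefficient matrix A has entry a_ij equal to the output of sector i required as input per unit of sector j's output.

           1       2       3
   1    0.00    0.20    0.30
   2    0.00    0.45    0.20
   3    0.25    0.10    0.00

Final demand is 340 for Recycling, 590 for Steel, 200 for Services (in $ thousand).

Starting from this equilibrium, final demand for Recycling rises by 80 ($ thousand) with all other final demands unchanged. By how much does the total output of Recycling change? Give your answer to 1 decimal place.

I − A =
  [   1.00    -0.20    -0.30]
  [   0.00     0.55    -0.20]
  [  -0.25    -0.10     1.00]
Cofactors of I−A, C_ij = (−1)^(i+j)·(minor ij) (rows/columns in the sector order above):
  C_11 = (0.55)(1.00) − (-0.20)(-0.10) = 0.5300
  C_12 = −[(0.00)(1.00) − (-0.20)(-0.25)] = 0.0500
  C_13 = (0.00)(-0.10) − (0.55)(-0.25) = 0.1375
  C_21 = −[(-0.20)(1.00) − (-0.30)(-0.10)] = 0.2300
  C_22 = (1.00)(1.00) − (-0.30)(-0.25) = 0.9250
  C_23 = −[(1.00)(-0.10) − (-0.20)(-0.25)] = 0.1500
  C_31 = (-0.20)(-0.20) − (-0.30)(0.55) = 0.2050
  C_32 = −[(1.00)(-0.20) − (-0.30)(0.00)] = 0.2000
  C_33 = (1.00)(0.55) − (-0.20)(0.00) = 0.5500
det(I−A) = Σ_j (I−A)_1j·C_1j = (1.00)(0.5300) + (-0.20)(0.0500) + (-0.30)(0.1375) = 0.47875
adj(I−A) = Cᵀ =
  [ 0.5300   0.2300   0.2050]
  [ 0.0500   0.9250   0.2000]
  [ 0.1375   0.1500   0.5500]
(I − A)⁻¹ = adj(I−A) / det(I−A) ≈
  [   1.1070     0.4804     0.4282]
  [   0.1044     1.9321     0.4178]
  [   0.2872     0.3133     1.1488]
Δx = (I − A)⁻¹ Δd with Δd having +80 in the Recycling component and 0 elsewhere.
So Δx_1 = L_11 · (+80), where L_11 = adj(I−A)_11 / det(I−A) = 0.5300 / 0.47875.
Δx_1 = 0.5300 × (+80) / 0.47875 = 42.40 / 0.47875 ≈ 88.6.

Δx_1 = 88.6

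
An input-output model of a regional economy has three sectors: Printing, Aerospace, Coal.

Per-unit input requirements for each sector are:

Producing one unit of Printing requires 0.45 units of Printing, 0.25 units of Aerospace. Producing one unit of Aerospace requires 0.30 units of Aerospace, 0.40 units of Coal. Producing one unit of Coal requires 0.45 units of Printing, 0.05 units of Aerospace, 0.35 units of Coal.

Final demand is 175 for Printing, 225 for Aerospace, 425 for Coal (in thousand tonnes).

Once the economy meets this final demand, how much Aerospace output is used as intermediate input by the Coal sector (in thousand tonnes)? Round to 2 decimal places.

I − A =
  [   0.55     0.00    -0.45]
  [  -0.25     0.70    -0.05]
  [   0.00    -0.40     0.65]
Cofactors of I−A, C_ij = (−1)^(i+j)·(minor ij) (rows/columns in the sector order above):
  C_11 = (0.70)(0.65) − (-0.05)(-0.40) = 0.4350
  C_12 = −[(-0.25)(0.65) − (-0.05)(0.00)] = 0.1625
  C_13 = (-0.25)(-0.40) − (0.70)(0.00) = 0.1000
  C_21 = −[(0.00)(0.65) − (-0.45)(-0.40)] = 0.1800
  C_22 = (0.55)(0.65) − (-0.45)(0.00) = 0.3575
  C_23 = −[(0.55)(-0.40) − (0.00)(0.00)] = 0.2200
  C_31 = (0.00)(-0.05) − (-0.45)(0.70) = 0.3150
  C_32 = −[(0.55)(-0.05) − (-0.45)(-0.25)] = 0.1400
  C_33 = (0.55)(0.70) − (0.00)(-0.25) = 0.3850
det(I−A) = Σ_j (I−A)_1j·C_1j = (0.55)(0.4350) + (0.00)(0.1625) + (-0.45)(0.1000) = 0.19425
adj(I−A) = Cᵀ =
  [ 0.4350   0.1800   0.3150]
  [ 0.1625   0.3575   0.1400]
  [ 0.1000   0.2200   0.3850]
(I − A)⁻¹ = adj(I−A) / det(I−A) ≈
  [   2.2394     0.9266     1.6216]
  [   0.8366     1.8404     0.7207]
  [   0.5148     1.1326     1.9820]
First solve x = (I − A)⁻¹ d = adj(I−A)·d / det(I−A); in particular x_C = (0.1000·175 + 0.2200·225 + 0.3850·425) / 0.19425 = 230.625 / 0.19425 ≈ 1187.2587.
Intermediate flow from A to C: z_AC = a_AC · x_C = 0.05 × 230.625 / 0.19425 = 11.53125 / 0.19425 ≈ 59.36.

z_AC = 59.36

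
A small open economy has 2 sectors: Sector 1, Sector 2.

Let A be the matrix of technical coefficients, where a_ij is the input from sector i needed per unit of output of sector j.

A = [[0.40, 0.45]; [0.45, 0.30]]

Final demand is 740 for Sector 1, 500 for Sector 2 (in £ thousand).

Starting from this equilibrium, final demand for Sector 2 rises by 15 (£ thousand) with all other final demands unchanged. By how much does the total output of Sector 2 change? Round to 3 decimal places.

Δx_2 = 41.379

I − A =
  [   0.60    -0.45]
  [  -0.45     0.70]
det(I−A) = (0.60)(0.70) − (-0.45)(-0.45) = 0.2175
adj(I−A) = [[0.70, 0.45], [0.45, 0.60]]
(I − A)⁻¹ = adj(I−A) / det(I−A) ≈
  [   3.2184     2.0690]
  [   2.0690     2.7586]
Δx = (I − A)⁻¹ Δd with Δd having +15 in the Sector 2 component and 0 elsewhere.
So Δx_2 = L_22 · (+15), where L_22 = adj(I−A)_22 / det(I−A) = 0.60 / 0.2175.
Δx_2 = 0.60 × (+15) / 0.2175 = 9.00 / 0.2175 ≈ 41.379.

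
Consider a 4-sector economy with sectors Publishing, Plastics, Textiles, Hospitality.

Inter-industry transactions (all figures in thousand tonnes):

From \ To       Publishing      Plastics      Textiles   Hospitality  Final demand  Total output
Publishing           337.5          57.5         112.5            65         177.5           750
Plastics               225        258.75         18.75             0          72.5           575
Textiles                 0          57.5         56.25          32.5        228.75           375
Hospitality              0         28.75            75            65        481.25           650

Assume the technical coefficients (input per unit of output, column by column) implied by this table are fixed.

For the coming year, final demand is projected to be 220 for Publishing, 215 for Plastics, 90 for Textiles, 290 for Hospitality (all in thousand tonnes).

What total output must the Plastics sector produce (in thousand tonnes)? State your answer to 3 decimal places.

x_2 = 820.052

Technical coefficients a_ij = z_ij / X_j:
  a_11 = 337.5/750 = 0.45, a_21 = 225/750 = 0.30, a_31 = 0/750 = 0.00, a_41 = 0/750 = 0.00
  a_12 = 57.5/575 = 0.10, a_22 = 258.75/575 = 0.45, a_32 = 57.5/575 = 0.10, a_42 = 28.75/575 = 0.05
  a_13 = 112.5/375 = 0.30, a_23 = 18.75/375 = 0.05, a_33 = 56.25/375 = 0.15, a_43 = 75/375 = 0.20
  a_14 = 65/650 = 0.10, a_24 = 0/650 = 0.00, a_34 = 32.5/650 = 0.05, a_44 = 65/650 = 0.10
I − A =
  [   0.55    -0.10    -0.30    -0.10]
  [  -0.30     0.55    -0.05     0.00]
  [   0.00    -0.10     0.85    -0.05]
  [   0.00    -0.05    -0.20     0.90]
Compute the cofactors C_ij = (−1)^(i+j)·(3×3 minor ij) of I−A; the adjugate is their transpose:
adj(I−A) = Cᵀ =
  [ 0.410625   0.109500   0.164250   0.054750]
  [ 0.226500   0.415250   0.111750   0.031375]
  [ 0.027750   0.050875   0.243750   0.016625]
  [ 0.018750   0.034375   0.060375   0.219875]
det(I−A) = Σ_j (I−A)_1j·C_1j = (0.55)(0.410625) + (-0.10)(0.226500) + (-0.30)(0.027750) + (-0.10)(0.018750) = 0.19299375
(I − A)⁻¹ = adj(I−A) / det(I−A) ≈
  [   2.1277     0.5674     0.8511     0.2837]
  [   1.1736     2.1516     0.5790     0.1626]
  [   0.1438     0.2636     1.2630     0.0861]
  [   0.0972     0.1781     0.3128     1.1393]
x = (I − A)⁻¹ d = adj(I−A)·d / det(I−A), with det(I−A) = 0.19299375:
  x_1 = (0.410625·220 + 0.109500·215 + 0.164250·90 + 0.054750·290) / 0.19299375 = 144.54 / 0.19299375 ≈ 748.936
  x_2 = (0.226500·220 + 0.415250·215 + 0.111750·90 + 0.031375·290) / 0.19299375 = 158.265 / 0.19299375 ≈ 820.052
  x_3 = (0.027750·220 + 0.050875·215 + 0.243750·90 + 0.016625·290) / 0.19299375 = 43.801875 / 0.19299375 ≈ 226.960
  x_4 = (0.018750·220 + 0.034375·215 + 0.060375·90 + 0.219875·290) / 0.19299375 = 80.713125 / 0.19299375 ≈ 418.216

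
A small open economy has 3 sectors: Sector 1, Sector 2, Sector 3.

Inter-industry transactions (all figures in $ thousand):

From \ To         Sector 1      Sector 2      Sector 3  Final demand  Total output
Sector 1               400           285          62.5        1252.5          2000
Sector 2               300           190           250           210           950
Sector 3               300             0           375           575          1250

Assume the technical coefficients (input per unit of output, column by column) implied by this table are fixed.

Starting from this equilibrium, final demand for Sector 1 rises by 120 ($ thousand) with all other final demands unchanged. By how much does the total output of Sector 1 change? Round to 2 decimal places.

Δx_1 = 167.37

Technical coefficients a_ij = z_ij / X_j:
  a_11 = 400/2000 = 0.20, a_21 = 300/2000 = 0.15, a_31 = 300/2000 = 0.15
  a_12 = 285/950 = 0.30, a_22 = 190/950 = 0.20, a_32 = 0/950 = 0.00
  a_13 = 62.5/1250 = 0.05, a_23 = 250/1250 = 0.20, a_33 = 375/1250 = 0.30
I − A =
  [   0.80    -0.30    -0.05]
  [  -0.15     0.80    -0.20]
  [  -0.15     0.00     0.70]
Cofactors of I−A, C_ij = (−1)^(i+j)·(minor ij) (rows/columns in the sector order above):
  C_11 = (0.80)(0.70) − (-0.20)(0.00) = 0.5600
  C_12 = −[(-0.15)(0.70) − (-0.20)(-0.15)] = 0.1350
  C_13 = (-0.15)(0.00) − (0.80)(-0.15) = 0.1200
  C_21 = −[(-0.30)(0.70) − (-0.05)(0.00)] = 0.2100
  C_22 = (0.80)(0.70) − (-0.05)(-0.15) = 0.5525
  C_23 = −[(0.80)(0.00) − (-0.30)(-0.15)] = 0.0450
  C_31 = (-0.30)(-0.20) − (-0.05)(0.80) = 0.1000
  C_32 = −[(0.80)(-0.20) − (-0.05)(-0.15)] = 0.1675
  C_33 = (0.80)(0.80) − (-0.30)(-0.15) = 0.5950
det(I−A) = Σ_j (I−A)_1j·C_1j = (0.80)(0.5600) + (-0.30)(0.1350) + (-0.05)(0.1200) = 0.4015
adj(I−A) = Cᵀ =
  [ 0.5600   0.2100   0.1000]
  [ 0.1350   0.5525   0.1675]
  [ 0.1200   0.0450   0.5950]
(I − A)⁻¹ = adj(I−A) / det(I−A) ≈
  [   1.3948     0.5230     0.2491]
  [   0.3362     1.3761     0.4172]
  [   0.2989     0.1121     1.4819]
Δx = (I − A)⁻¹ Δd with Δd having +120 in the Sector 1 component and 0 elsewhere.
So Δx_1 = L_11 · (+120), where L_11 = adj(I−A)_11 / det(I−A) = 0.5600 / 0.4015.
Δx_1 = 0.5600 × (+120) / 0.4015 = 67.20 / 0.4015 ≈ 167.37.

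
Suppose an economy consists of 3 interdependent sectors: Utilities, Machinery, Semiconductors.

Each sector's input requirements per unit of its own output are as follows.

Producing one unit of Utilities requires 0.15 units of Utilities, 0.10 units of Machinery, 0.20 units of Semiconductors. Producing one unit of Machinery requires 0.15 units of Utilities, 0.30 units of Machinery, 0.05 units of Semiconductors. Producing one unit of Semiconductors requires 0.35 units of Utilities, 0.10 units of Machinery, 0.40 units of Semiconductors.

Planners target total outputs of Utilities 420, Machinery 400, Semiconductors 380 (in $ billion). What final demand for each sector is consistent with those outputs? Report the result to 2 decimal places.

I − A =
  [   0.85    -0.15    -0.35]
  [  -0.10     0.70    -0.10]
  [  -0.20    -0.05     0.60]
d = (I − A) x:
  d_1 = (+0.85)·420 + (-0.15)·400 + (-0.35)·380 = 164.00
  d_2 = (-0.10)·420 + (+0.70)·400 + (-0.10)·380 = 200.00
  d_3 = (-0.20)·420 + (-0.05)·400 + (+0.60)·380 = 124.00

d_1 = 164.00, d_2 = 200.00, d_3 = 124.00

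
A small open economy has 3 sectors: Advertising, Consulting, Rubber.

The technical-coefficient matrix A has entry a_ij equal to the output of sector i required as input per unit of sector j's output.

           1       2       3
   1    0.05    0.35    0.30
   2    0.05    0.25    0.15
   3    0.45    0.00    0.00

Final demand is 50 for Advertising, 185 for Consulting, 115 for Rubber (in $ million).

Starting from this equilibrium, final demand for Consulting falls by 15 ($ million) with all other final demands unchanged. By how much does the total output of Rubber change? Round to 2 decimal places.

I − A =
  [   0.95    -0.35    -0.30]
  [  -0.05     0.75    -0.15]
  [  -0.45     0.00     1.00]
Cofactors of I−A, C_ij = (−1)^(i+j)·(minor ij) (rows/columns in the sector order above):
  C_11 = (0.75)(1.00) − (-0.15)(0.00) = 0.7500
  C_12 = −[(-0.05)(1.00) − (-0.15)(-0.45)] = 0.1175
  C_13 = (-0.05)(0.00) − (0.75)(-0.45) = 0.3375
  C_21 = −[(-0.35)(1.00) − (-0.30)(0.00)] = 0.3500
  C_22 = (0.95)(1.00) − (-0.30)(-0.45) = 0.8150
  C_23 = −[(0.95)(0.00) − (-0.35)(-0.45)] = 0.1575
  C_31 = (-0.35)(-0.15) − (-0.30)(0.75) = 0.2775
  C_32 = −[(0.95)(-0.15) − (-0.30)(-0.05)] = 0.1575
  C_33 = (0.95)(0.75) − (-0.35)(-0.05) = 0.6950
det(I−A) = Σ_j (I−A)_1j·C_1j = (0.95)(0.7500) + (-0.35)(0.1175) + (-0.30)(0.3375) = 0.570125
adj(I−A) = Cᵀ =
  [ 0.7500   0.3500   0.2775]
  [ 0.1175   0.8150   0.1575]
  [ 0.3375   0.1575   0.6950]
(I − A)⁻¹ = adj(I−A) / det(I−A) ≈
  [   1.3155     0.6139     0.4867]
  [   0.2061     1.4295     0.2763]
  [   0.5920     0.2763     1.2190]
Δx = (I − A)⁻¹ Δd with Δd having -15 in the Consulting component and 0 elsewhere.
So Δx_3 = L_32 · (-15), where L_32 = adj(I−A)_32 / det(I−A) = 0.1575 / 0.570125.
Δx_3 = 0.1575 × (-15) / 0.570125 = -2.3625 / 0.570125 ≈ -4.14.

Δx_3 = -4.14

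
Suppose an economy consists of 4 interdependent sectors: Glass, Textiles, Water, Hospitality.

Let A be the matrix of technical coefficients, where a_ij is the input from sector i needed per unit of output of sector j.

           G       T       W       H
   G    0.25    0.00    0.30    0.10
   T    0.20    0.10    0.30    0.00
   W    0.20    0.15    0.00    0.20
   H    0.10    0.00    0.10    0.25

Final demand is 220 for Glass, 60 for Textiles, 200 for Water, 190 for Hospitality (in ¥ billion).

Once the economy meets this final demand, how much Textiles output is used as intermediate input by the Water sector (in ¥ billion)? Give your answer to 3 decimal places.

I − A =
  [   0.75     0.00    -0.30    -0.10]
  [  -0.20     0.90    -0.30     0.00]
  [  -0.20    -0.15     1.00    -0.20]
  [  -0.10     0.00    -0.10     0.75]
Compute the cofactors C_ij = (−1)^(i+j)·(3×3 minor ij) of I−A; the adjugate is their transpose:
adj(I−A) = Cᵀ =
  [ 0.623250   0.035250   0.211500   0.139500]
  [ 0.197000   0.484500   0.212750   0.083000]
  [ 0.175500   0.082875   0.497250   0.156000]
  [ 0.106500   0.015750   0.094500   0.578250]
det(I−A) = Σ_j (I−A)_1j·C_1j = (0.75)(0.623250) + (0.00)(0.197000) + (-0.30)(0.175500) + (-0.10)(0.106500) = 0.4041375
(I − A)⁻¹ = adj(I−A) / det(I−A) ≈
  [   1.5422     0.0872     0.5233     0.3452]
  [   0.4875     1.1988     0.5264     0.2054]
  [   0.4343     0.2051     1.2304     0.3860]
  [   0.2635     0.0390     0.2338     1.4308]
First solve x = (I − A)⁻¹ d = adj(I−A)·d / det(I−A); in particular x_W = (0.175500·220 + 0.082875·60 + 0.497250·200 + 0.156000·190) / 0.4041375 = 172.6725 / 0.4041375 ≈ 427.26176.
Intermediate flow from T to W: z_TW = a_TW · x_W = 0.30 × 172.6725 / 0.4041375 = 51.80175 / 0.4041375 ≈ 128.179.

z_TW = 128.179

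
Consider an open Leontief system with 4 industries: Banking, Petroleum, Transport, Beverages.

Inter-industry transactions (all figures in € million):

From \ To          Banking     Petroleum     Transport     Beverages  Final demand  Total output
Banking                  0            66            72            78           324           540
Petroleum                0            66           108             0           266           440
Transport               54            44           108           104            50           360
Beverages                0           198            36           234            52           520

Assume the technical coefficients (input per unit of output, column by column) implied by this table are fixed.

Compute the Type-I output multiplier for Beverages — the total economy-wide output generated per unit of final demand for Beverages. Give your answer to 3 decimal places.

m_4 = 3.650

Technical coefficients a_ij = z_ij / X_j:
  a_11 = 0/540 = 0.00, a_21 = 0/540 = 0.00, a_31 = 54/540 = 0.10, a_41 = 0/540 = 0.00
  a_12 = 66/440 = 0.15, a_22 = 66/440 = 0.15, a_32 = 44/440 = 0.10, a_42 = 198/440 = 0.45
  a_13 = 72/360 = 0.20, a_23 = 108/360 = 0.30, a_33 = 108/360 = 0.30, a_43 = 36/360 = 0.10
  a_14 = 78/520 = 0.15, a_24 = 0/520 = 0.00, a_34 = 104/520 = 0.20, a_44 = 234/520 = 0.45
I − A =
  [   1.00    -0.15    -0.20    -0.15]
  [   0.00     0.85    -0.30     0.00]
  [  -0.10    -0.10     0.70    -0.20]
  [   0.00    -0.45    -0.10     0.55]
Compute the cofactors C_ij = (−1)^(i+j)·(3×3 minor ij) of I−A; the adjugate is their transpose:
adj(I−A) = Cᵀ =
  [ 0.26675   0.13250   0.15125   0.12775]
  [ 0.01650   0.35250   0.16500   0.06450]
  [ 0.04675   0.16000   0.46750   0.18275]
  [ 0.02200   0.31750   0.22000   0.54350]
det(I−A) = Σ_j (I−A)_1j·C_1j = (1.00)(0.26675) + (-0.15)(0.01650) + (-0.20)(0.04675) + (-0.15)(0.02200) = 0.251625
(I − A)⁻¹ = adj(I−A) / det(I−A) ≈
  [   1.0601     0.5266     0.6011     0.5077]
  [   0.0656     1.4009     0.6557     0.2563]
  [   0.1858     0.6359     1.8579     0.7263]
  [   0.0874     1.2618     0.8743     2.1600]
The output multiplier for sector j is the column-j sum of the Leontief inverse (I − A)⁻¹ = adj(I−A) / det(I−A).
Column 4 of adj(I−A): (0.12775, 0.06450, 0.18275, 0.54350); det(I−A) = 0.251625.
m_4 = (0.12775 + 0.06450 + 0.18275 + 0.54350) / 0.251625 = 0.9185 / 0.251625 ≈ 3.650.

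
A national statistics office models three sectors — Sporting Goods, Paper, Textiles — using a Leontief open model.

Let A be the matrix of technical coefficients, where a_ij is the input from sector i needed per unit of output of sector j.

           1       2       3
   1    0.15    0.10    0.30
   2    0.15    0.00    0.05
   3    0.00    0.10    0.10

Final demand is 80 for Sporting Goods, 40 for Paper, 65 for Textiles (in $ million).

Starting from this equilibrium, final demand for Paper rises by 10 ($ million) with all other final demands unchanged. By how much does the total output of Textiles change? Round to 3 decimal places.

I − A =
  [   0.85    -0.10    -0.30]
  [  -0.15     1.00    -0.05]
  [   0.00    -0.10     0.90]
Cofactors of I−A, C_ij = (−1)^(i+j)·(minor ij) (rows/columns in the sector order above):
  C_11 = (1.00)(0.90) − (-0.05)(-0.10) = 0.8950
  C_12 = −[(-0.15)(0.90) − (-0.05)(0.00)] = 0.1350
  C_13 = (-0.15)(-0.10) − (1.00)(0.00) = 0.0150
  C_21 = −[(-0.10)(0.90) − (-0.30)(-0.10)] = 0.1200
  C_22 = (0.85)(0.90) − (-0.30)(0.00) = 0.7650
  C_23 = −[(0.85)(-0.10) − (-0.10)(0.00)] = 0.0850
  C_31 = (-0.10)(-0.05) − (-0.30)(1.00) = 0.3050
  C_32 = −[(0.85)(-0.05) − (-0.30)(-0.15)] = 0.0875
  C_33 = (0.85)(1.00) − (-0.10)(-0.15) = 0.8350
det(I−A) = Σ_j (I−A)_1j·C_1j = (0.85)(0.8950) + (-0.10)(0.1350) + (-0.30)(0.0150) = 0.74275
adj(I−A) = Cᵀ =
  [ 0.8950   0.1200   0.3050]
  [ 0.1350   0.7650   0.0875]
  [ 0.0150   0.0850   0.8350]
(I − A)⁻¹ = adj(I−A) / det(I−A) ≈
  [   1.2050     0.1616     0.4106]
  [   0.1818     1.0300     0.1178]
  [   0.0202     0.1144     1.1242]
Δx = (I − A)⁻¹ Δd with Δd having +10 in the Paper component and 0 elsewhere.
So Δx_3 = L_32 · (+10), where L_32 = adj(I−A)_32 / det(I−A) = 0.0850 / 0.74275.
Δx_3 = 0.0850 × (+10) / 0.74275 = 0.85 / 0.74275 ≈ 1.144.

Δx_3 = 1.144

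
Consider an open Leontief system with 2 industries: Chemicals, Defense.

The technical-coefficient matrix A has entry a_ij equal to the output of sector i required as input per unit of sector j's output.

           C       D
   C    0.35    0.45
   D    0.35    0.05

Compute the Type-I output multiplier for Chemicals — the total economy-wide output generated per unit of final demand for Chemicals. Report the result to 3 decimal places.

m_C = 2.826

I − A =
  [   0.65    -0.45]
  [  -0.35     0.95]
det(I−A) = (0.65)(0.95) − (-0.45)(-0.35) = 0.4600
adj(I−A) = [[0.95, 0.45], [0.35, 0.65]]
(I − A)⁻¹ = adj(I−A) / det(I−A) ≈
  [   2.0652     0.9783]
  [   0.7609     1.4130]
The output multiplier for sector j is the column-j sum of the Leontief inverse (I − A)⁻¹ = adj(I−A) / det(I−A).
Column C of adj(I−A): (0.95, 0.35); det(I−A) = 0.4600.
m_C = (0.95 + 0.35) / 0.4600 = 1.30 / 0.4600 ≈ 2.826.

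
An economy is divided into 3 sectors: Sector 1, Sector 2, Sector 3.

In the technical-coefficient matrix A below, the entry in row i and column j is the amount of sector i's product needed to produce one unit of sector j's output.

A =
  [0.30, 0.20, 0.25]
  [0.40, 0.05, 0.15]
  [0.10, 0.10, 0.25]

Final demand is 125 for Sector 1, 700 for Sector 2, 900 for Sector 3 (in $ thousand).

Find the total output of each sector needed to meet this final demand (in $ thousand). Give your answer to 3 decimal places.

I − A =
  [   0.70    -0.20    -0.25]
  [  -0.40     0.95    -0.15]
  [  -0.10    -0.10     0.75]
Cofactors of I−A, C_ij = (−1)^(i+j)·(minor ij) (rows/columns in the sector order above):
  C_11 = (0.95)(0.75) − (-0.15)(-0.10) = 0.6975
  C_12 = −[(-0.40)(0.75) − (-0.15)(-0.10)] = 0.3150
  C_13 = (-0.40)(-0.10) − (0.95)(-0.10) = 0.1350
  C_21 = −[(-0.20)(0.75) − (-0.25)(-0.10)] = 0.1750
  C_22 = (0.70)(0.75) − (-0.25)(-0.10) = 0.5000
  C_23 = −[(0.70)(-0.10) − (-0.20)(-0.10)] = 0.0900
  C_31 = (-0.20)(-0.15) − (-0.25)(0.95) = 0.2675
  C_32 = −[(0.70)(-0.15) − (-0.25)(-0.40)] = 0.2050
  C_33 = (0.70)(0.95) − (-0.20)(-0.40) = 0.5850
det(I−A) = Σ_j (I−A)_1j·C_1j = (0.70)(0.6975) + (-0.20)(0.3150) + (-0.25)(0.1350) = 0.3915
adj(I−A) = Cᵀ =
  [ 0.6975   0.1750   0.2675]
  [ 0.3150   0.5000   0.2050]
  [ 0.1350   0.0900   0.5850]
(I − A)⁻¹ = adj(I−A) / det(I−A) ≈
  [   1.7816     0.4470     0.6833]
  [   0.8046     1.2771     0.5236]
  [   0.3448     0.2299     1.4943]
x = (I − A)⁻¹ d = adj(I−A)·d / det(I−A), with det(I−A) = 0.3915:
  x_1 = (0.6975·125 + 0.1750·700 + 0.2675·900) / 0.3915 = 450.4375 / 0.3915 ≈ 1150.543
  x_2 = (0.3150·125 + 0.5000·700 + 0.2050·900) / 0.3915 = 573.875 / 0.3915 ≈ 1465.837
  x_3 = (0.1350·125 + 0.0900·700 + 0.5850·900) / 0.3915 = 606.375 / 0.3915 ≈ 1548.851

x_1 = 1150.543, x_2 = 1465.837, x_3 = 1548.851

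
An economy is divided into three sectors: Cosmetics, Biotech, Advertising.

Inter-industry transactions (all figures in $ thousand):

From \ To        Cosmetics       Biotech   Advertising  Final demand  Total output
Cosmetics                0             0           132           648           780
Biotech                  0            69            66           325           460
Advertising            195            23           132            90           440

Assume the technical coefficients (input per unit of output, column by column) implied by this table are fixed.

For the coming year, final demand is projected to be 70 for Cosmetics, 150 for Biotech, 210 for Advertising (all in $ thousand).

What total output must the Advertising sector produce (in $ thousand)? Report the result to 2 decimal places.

Technical coefficients a_ij = z_ij / X_j:
  a_11 = 0/780 = 0.00, a_21 = 0/780 = 0.00, a_31 = 195/780 = 0.25
  a_12 = 0/460 = 0.00, a_22 = 69/460 = 0.15, a_32 = 23/460 = 0.05
  a_13 = 132/440 = 0.30, a_23 = 66/440 = 0.15, a_33 = 132/440 = 0.30
I − A =
  [   1.00     0.00    -0.30]
  [   0.00     0.85    -0.15]
  [  -0.25    -0.05     0.70]
Cofactors of I−A, C_ij = (−1)^(i+j)·(minor ij) (rows/columns in the sector order above):
  C_11 = (0.85)(0.70) − (-0.15)(-0.05) = 0.5875
  C_12 = −[(0.00)(0.70) − (-0.15)(-0.25)] = 0.0375
  C_13 = (0.00)(-0.05) − (0.85)(-0.25) = 0.2125
  C_21 = −[(0.00)(0.70) − (-0.30)(-0.05)] = 0.0150
  C_22 = (1.00)(0.70) − (-0.30)(-0.25) = 0.6250
  C_23 = −[(1.00)(-0.05) − (0.00)(-0.25)] = 0.0500
  C_31 = (0.00)(-0.15) − (-0.30)(0.85) = 0.2550
  C_32 = −[(1.00)(-0.15) − (-0.30)(0.00)] = 0.1500
  C_33 = (1.00)(0.85) − (0.00)(0.00) = 0.8500
det(I−A) = Σ_j (I−A)_1j·C_1j = (1.00)(0.5875) + (0.00)(0.0375) + (-0.30)(0.2125) = 0.52375
adj(I−A) = Cᵀ =
  [ 0.5875   0.0150   0.2550]
  [ 0.0375   0.6250   0.1500]
  [ 0.2125   0.0500   0.8500]
(I − A)⁻¹ = adj(I−A) / det(I−A) ≈
  [   1.1217     0.0286     0.4869]
  [   0.0716     1.1933     0.2864]
  [   0.4057     0.0955     1.6229]
x = (I − A)⁻¹ d = adj(I−A)·d / det(I−A), with det(I−A) = 0.52375:
  x_1 = (0.5875·70 + 0.0150·150 + 0.2550·210) / 0.52375 = 96.925 / 0.52375 ≈ 185.06
  x_2 = (0.0375·70 + 0.6250·150 + 0.1500·210) / 0.52375 = 127.875 / 0.52375 ≈ 244.15
  x_3 = (0.2125·70 + 0.0500·150 + 0.8500·210) / 0.52375 = 200.875 / 0.52375 ≈ 383.53

x_3 = 383.53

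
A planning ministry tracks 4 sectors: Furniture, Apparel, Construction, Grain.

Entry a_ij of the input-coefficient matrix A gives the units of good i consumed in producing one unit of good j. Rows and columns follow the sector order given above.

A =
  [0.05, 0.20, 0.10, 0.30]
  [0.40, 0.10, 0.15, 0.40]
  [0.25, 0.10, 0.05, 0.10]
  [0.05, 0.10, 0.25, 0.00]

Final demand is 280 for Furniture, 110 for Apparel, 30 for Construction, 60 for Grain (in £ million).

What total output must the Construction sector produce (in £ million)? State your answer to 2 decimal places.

I − A =
  [   0.95    -0.20    -0.10    -0.30]
  [  -0.40     0.90    -0.15    -0.40]
  [  -0.25    -0.10     0.95    -0.10]
  [  -0.05    -0.10    -0.25     1.00]
Compute the cofactors C_ij = (−1)^(i+j)·(3×3 minor ij) of I−A; the adjugate is their transpose:
adj(I−A) = Cᵀ =
  [ 0.76800   0.23200   0.20800   0.34400]
  [ 0.45225   0.82025   0.30725   0.49450]
  [ 0.26550   0.16150   0.70750   0.21500]
  [ 0.15000   0.13400   0.21800   0.68800]
det(I−A) = Σ_j (I−A)_1j·C_1j = (0.95)(0.76800) + (-0.20)(0.45225) + (-0.10)(0.26550) + (-0.30)(0.15000) = 0.5676
(I − A)⁻¹ = adj(I−A) / det(I−A) ≈
  [   1.3531     0.4087     0.3665     0.6061]
  [   0.7968     1.4451     0.5413     0.8712]
  [   0.4678     0.2845     1.2465     0.3788]
  [   0.2643     0.2361     0.3841     1.2121]
x = (I − A)⁻¹ d = adj(I−A)·d / det(I−A), with det(I−A) = 0.5676:
  x_F = (0.76800·280 + 0.23200·110 + 0.20800·30 + 0.34400·60) / 0.5676 = 267.44 / 0.5676 ≈ 471.18
  x_A = (0.45225·280 + 0.82025·110 + 0.30725·30 + 0.49450·60) / 0.5676 = 255.745 / 0.5676 ≈ 450.57
  x_C = (0.26550·280 + 0.16150·110 + 0.70750·30 + 0.21500·60) / 0.5676 = 126.23 / 0.5676 ≈ 222.39
  x_G = (0.15000·280 + 0.13400·110 + 0.21800·30 + 0.68800·60) / 0.5676 = 104.56 / 0.5676 ≈ 184.21

x_C = 222.39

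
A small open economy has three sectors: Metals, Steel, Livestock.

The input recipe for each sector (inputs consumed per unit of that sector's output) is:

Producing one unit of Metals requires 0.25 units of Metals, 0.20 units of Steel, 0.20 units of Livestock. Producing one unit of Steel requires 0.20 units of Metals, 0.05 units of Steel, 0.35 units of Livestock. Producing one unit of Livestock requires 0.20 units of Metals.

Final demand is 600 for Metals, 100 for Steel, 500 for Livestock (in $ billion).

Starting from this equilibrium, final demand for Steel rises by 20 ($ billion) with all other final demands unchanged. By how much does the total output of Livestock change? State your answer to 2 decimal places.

I − A =
  [   0.75    -0.20    -0.20]
  [  -0.20     0.95     0.00]
  [  -0.20    -0.35     1.00]
Cofactors of I−A, C_ij = (−1)^(i+j)·(minor ij) (rows/columns in the sector order above):
  C_11 = (0.95)(1.00) − (0.00)(-0.35) = 0.9500
  C_12 = −[(-0.20)(1.00) − (0.00)(-0.20)] = 0.2000
  C_13 = (-0.20)(-0.35) − (0.95)(-0.20) = 0.2600
  C_21 = −[(-0.20)(1.00) − (-0.20)(-0.35)] = 0.2700
  C_22 = (0.75)(1.00) − (-0.20)(-0.20) = 0.7100
  C_23 = −[(0.75)(-0.35) − (-0.20)(-0.20)] = 0.3025
  C_31 = (-0.20)(0.00) − (-0.20)(0.95) = 0.1900
  C_32 = −[(0.75)(0.00) − (-0.20)(-0.20)] = 0.0400
  C_33 = (0.75)(0.95) − (-0.20)(-0.20) = 0.6725
det(I−A) = Σ_j (I−A)_1j·C_1j = (0.75)(0.9500) + (-0.20)(0.2000) + (-0.20)(0.2600) = 0.6205
adj(I−A) = Cᵀ =
  [ 0.9500   0.2700   0.1900]
  [ 0.2000   0.7100   0.0400]
  [ 0.2600   0.3025   0.6725]
(I − A)⁻¹ = adj(I−A) / det(I−A) ≈
  [   1.5310     0.4351     0.3062]
  [   0.3223     1.1442     0.0645]
  [   0.4190     0.4875     1.0838]
Δx = (I − A)⁻¹ Δd with Δd having +20 in the Steel component and 0 elsewhere.
So Δx_3 = L_32 · (+20), where L_32 = adj(I−A)_32 / det(I−A) = 0.3025 / 0.6205.
Δx_3 = 0.3025 × (+20) / 0.6205 = 6.05 / 0.6205 ≈ 9.75.

Δx_3 = 9.75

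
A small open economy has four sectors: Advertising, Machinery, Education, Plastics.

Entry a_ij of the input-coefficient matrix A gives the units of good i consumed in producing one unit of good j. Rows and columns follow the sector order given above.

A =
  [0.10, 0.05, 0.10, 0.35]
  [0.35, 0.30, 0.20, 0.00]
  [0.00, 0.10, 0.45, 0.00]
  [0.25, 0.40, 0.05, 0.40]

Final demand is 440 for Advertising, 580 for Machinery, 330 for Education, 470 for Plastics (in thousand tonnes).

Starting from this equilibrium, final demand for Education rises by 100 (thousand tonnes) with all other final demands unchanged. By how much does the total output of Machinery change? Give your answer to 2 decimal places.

I − A =
  [   0.90    -0.05    -0.10    -0.35]
  [  -0.35     0.70    -0.20     0.00]
  [   0.00    -0.10     0.55     0.00]
  [  -0.25    -0.40    -0.05     0.60]
Compute the cofactors C_ij = (−1)^(i+j)·(3×3 minor ij) of I−A; the adjugate is their transpose:
adj(I−A) = Cᵀ =
  [ 0.219000   0.101250   0.088250   0.127750]
  [ 0.115500   0.248875   0.117625   0.067375]
  [ 0.021000   0.045250   0.257250   0.012250]
  [ 0.170000   0.211875   0.136625   0.315375]
det(I−A) = Σ_j (I−A)_1j·C_1j = (0.90)(0.219000) + (-0.05)(0.115500) + (-0.10)(0.021000) + (-0.35)(0.170000) = 0.129725
(I − A)⁻¹ = adj(I−A) / det(I−A) ≈
  [   1.6882     0.7805     0.6803     0.9848]
  [   0.8903     1.9185     0.9067     0.5194]
  [   0.1619     0.3488     1.9830     0.0944]
  [   1.3105     1.6333     1.0532     2.4311]
Δx = (I − A)⁻¹ Δd with Δd having +100 in the Education component and 0 elsewhere.
So Δx_M = L_ME · (+100), where L_ME = adj(I−A)_ME / det(I−A) = 0.117625 / 0.129725.
Δx_M = 0.117625 × (+100) / 0.129725 = 11.7625 / 0.129725 ≈ 90.67.

Δx_M = 90.67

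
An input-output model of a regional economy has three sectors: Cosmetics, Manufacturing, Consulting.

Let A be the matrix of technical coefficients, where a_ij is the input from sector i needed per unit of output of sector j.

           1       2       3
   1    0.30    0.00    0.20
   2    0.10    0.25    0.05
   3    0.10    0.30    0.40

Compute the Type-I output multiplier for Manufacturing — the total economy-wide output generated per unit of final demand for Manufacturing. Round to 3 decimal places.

m_2 = 2.363

I − A =
  [   0.70     0.00    -0.20]
  [  -0.10     0.75    -0.05]
  [  -0.10    -0.30     0.60]
Cofactors of I−A, C_ij = (−1)^(i+j)·(minor ij) (rows/columns in the sector order above):
  C_11 = (0.75)(0.60) − (-0.05)(-0.30) = 0.4350
  C_12 = −[(-0.10)(0.60) − (-0.05)(-0.10)] = 0.0650
  C_13 = (-0.10)(-0.30) − (0.75)(-0.10) = 0.1050
  C_21 = −[(0.00)(0.60) − (-0.20)(-0.30)] = 0.0600
  C_22 = (0.70)(0.60) − (-0.20)(-0.10) = 0.4000
  C_23 = −[(0.70)(-0.30) − (0.00)(-0.10)] = 0.2100
  C_31 = (0.00)(-0.05) − (-0.20)(0.75) = 0.1500
  C_32 = −[(0.70)(-0.05) − (-0.20)(-0.10)] = 0.0550
  C_33 = (0.70)(0.75) − (0.00)(-0.10) = 0.5250
det(I−A) = Σ_j (I−A)_1j·C_1j = (0.70)(0.4350) + (0.00)(0.0650) + (-0.20)(0.1050) = 0.2835
adj(I−A) = Cᵀ =
  [ 0.4350   0.0600   0.1500]
  [ 0.0650   0.4000   0.0550]
  [ 0.1050   0.2100   0.5250]
(I − A)⁻¹ = adj(I−A) / det(I−A) ≈
  [   1.5344     0.2116     0.5291]
  [   0.2293     1.4109     0.1940]
  [   0.3704     0.7407     1.8519]
The output multiplier for sector j is the column-j sum of the Leontief inverse (I − A)⁻¹ = adj(I−A) / det(I−A).
Column 2 of adj(I−A): (0.0600, 0.4000, 0.2100); det(I−A) = 0.2835.
m_2 = (0.0600 + 0.4000 + 0.2100) / 0.2835 = 0.67 / 0.2835 ≈ 2.363.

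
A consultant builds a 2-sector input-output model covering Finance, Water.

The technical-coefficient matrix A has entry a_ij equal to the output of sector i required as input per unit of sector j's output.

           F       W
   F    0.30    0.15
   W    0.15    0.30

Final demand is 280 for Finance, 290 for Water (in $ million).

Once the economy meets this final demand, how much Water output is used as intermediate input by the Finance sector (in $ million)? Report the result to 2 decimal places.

z_WF = 76.84

I − A =
  [   0.70    -0.15]
  [  -0.15     0.70]
det(I−A) = (0.70)(0.70) − (-0.15)(-0.15) = 0.4675
adj(I−A) = [[0.70, 0.15], [0.15, 0.70]]
(I − A)⁻¹ = adj(I−A) / det(I−A) ≈
  [   1.4973     0.3209]
  [   0.3209     1.4973]
First solve x = (I − A)⁻¹ d = adj(I−A)·d / det(I−A); in particular x_F = (0.70·280 + 0.15·290) / 0.4675 = 239.50 / 0.4675 ≈ 512.2995.
Intermediate flow from W to F: z_WF = a_WF · x_F = 0.15 × 239.50 / 0.4675 = 35.925 / 0.4675 ≈ 76.84.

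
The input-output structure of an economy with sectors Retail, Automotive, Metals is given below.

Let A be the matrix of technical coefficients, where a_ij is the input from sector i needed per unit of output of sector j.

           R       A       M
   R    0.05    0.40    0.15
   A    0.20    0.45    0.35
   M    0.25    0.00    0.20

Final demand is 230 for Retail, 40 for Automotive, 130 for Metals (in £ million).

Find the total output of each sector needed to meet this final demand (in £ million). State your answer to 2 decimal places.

x_R = 479.01, x_A = 445.58, x_M = 312.19

I − A =
  [   0.95    -0.40    -0.15]
  [  -0.20     0.55    -0.35]
  [  -0.25     0.00     0.80]
Cofactors of I−A, C_ij = (−1)^(i+j)·(minor ij) (rows/columns in the sector order above):
  C_11 = (0.55)(0.80) − (-0.35)(0.00) = 0.4400
  C_12 = −[(-0.20)(0.80) − (-0.35)(-0.25)] = 0.2475
  C_13 = (-0.20)(0.00) − (0.55)(-0.25) = 0.1375
  C_21 = −[(-0.40)(0.80) − (-0.15)(0.00)] = 0.3200
  C_22 = (0.95)(0.80) − (-0.15)(-0.25) = 0.7225
  C_23 = −[(0.95)(0.00) − (-0.40)(-0.25)] = 0.1000
  C_31 = (-0.40)(-0.35) − (-0.15)(0.55) = 0.2225
  C_32 = −[(0.95)(-0.35) − (-0.15)(-0.20)] = 0.3625
  C_33 = (0.95)(0.55) − (-0.40)(-0.20) = 0.4425
det(I−A) = Σ_j (I−A)_1j·C_1j = (0.95)(0.4400) + (-0.40)(0.2475) + (-0.15)(0.1375) = 0.298375
adj(I−A) = Cᵀ =
  [ 0.4400   0.3200   0.2225]
  [ 0.2475   0.7225   0.3625]
  [ 0.1375   0.1000   0.4425]
(I − A)⁻¹ = adj(I−A) / det(I−A) ≈
  [   1.4747     1.0725     0.7457]
  [   0.8295     2.4214     1.2149]
  [   0.4608     0.3351     1.4830]
x = (I − A)⁻¹ d = adj(I−A)·d / det(I−A), with det(I−A) = 0.298375:
  x_R = (0.4400·230 + 0.3200·40 + 0.2225·130) / 0.298375 = 142.925 / 0.298375 ≈ 479.01
  x_A = (0.2475·230 + 0.7225·40 + 0.3625·130) / 0.298375 = 132.95 / 0.298375 ≈ 445.58
  x_M = (0.1375·230 + 0.1000·40 + 0.4425·130) / 0.298375 = 93.15 / 0.298375 ≈ 312.19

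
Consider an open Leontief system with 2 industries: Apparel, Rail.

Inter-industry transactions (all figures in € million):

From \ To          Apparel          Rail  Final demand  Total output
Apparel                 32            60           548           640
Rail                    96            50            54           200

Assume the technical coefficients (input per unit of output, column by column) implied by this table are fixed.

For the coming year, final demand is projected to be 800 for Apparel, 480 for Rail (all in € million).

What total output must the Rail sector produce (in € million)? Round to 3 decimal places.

x_2 = 862.921

Technical coefficients a_ij = z_ij / X_j:
  a_11 = 32/640 = 0.05, a_21 = 96/640 = 0.15
  a_12 = 60/200 = 0.30, a_22 = 50/200 = 0.25
I − A =
  [   0.95    -0.30]
  [  -0.15     0.75]
det(I−A) = (0.95)(0.75) − (-0.30)(-0.15) = 0.6675
adj(I−A) = [[0.75, 0.30], [0.15, 0.95]]
(I − A)⁻¹ = adj(I−A) / det(I−A) ≈
  [   1.1236     0.4494]
  [   0.2247     1.4232]
x = (I − A)⁻¹ d = adj(I−A)·d / det(I−A), with det(I−A) = 0.6675:
  x_1 = (0.75·800 + 0.30·480) / 0.6675 = 744.00 / 0.6675 ≈ 1114.607
  x_2 = (0.15·800 + 0.95·480) / 0.6675 = 576.00 / 0.6675 ≈ 862.921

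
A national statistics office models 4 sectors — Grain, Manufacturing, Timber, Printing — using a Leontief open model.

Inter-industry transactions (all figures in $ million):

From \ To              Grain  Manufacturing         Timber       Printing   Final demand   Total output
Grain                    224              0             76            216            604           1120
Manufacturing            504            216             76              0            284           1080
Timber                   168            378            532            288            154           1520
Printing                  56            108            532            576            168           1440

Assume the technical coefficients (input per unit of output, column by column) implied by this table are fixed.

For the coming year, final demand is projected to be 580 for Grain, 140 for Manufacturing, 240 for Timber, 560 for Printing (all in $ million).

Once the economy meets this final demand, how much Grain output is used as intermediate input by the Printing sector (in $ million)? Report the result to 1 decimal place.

Technical coefficients a_ij = z_ij / X_j:
  a_11 = 224/1120 = 0.20, a_21 = 504/1120 = 0.45, a_31 = 168/1120 = 0.15, a_41 = 56/1120 = 0.05
  a_12 = 0/1080 = 0.00, a_22 = 216/1080 = 0.20, a_32 = 378/1080 = 0.35, a_42 = 108/1080 = 0.10
  a_13 = 76/1520 = 0.05, a_23 = 76/1520 = 0.05, a_33 = 532/1520 = 0.35, a_43 = 532/1520 = 0.35
  a_14 = 216/1440 = 0.15, a_24 = 0/1440 = 0.00, a_34 = 288/1440 = 0.20, a_44 = 576/1440 = 0.40
I − A =
  [   0.80     0.00    -0.05    -0.15]
  [  -0.45     0.80    -0.05     0.00]
  [  -0.15    -0.35     0.65    -0.20]
  [  -0.05    -0.10    -0.35     0.60]
Compute the cofactors C_ij = (−1)^(i+j)·(3×3 minor ij) of I−A; the adjugate is their transpose:
adj(I−A) = Cᵀ =
  [ 0.244500   0.039625   0.066750   0.083375]
  [ 0.149000   0.238250   0.060750   0.057500]
  [ 0.183500   0.183625   0.371250   0.169625]
  [ 0.152250   0.150125   0.232250   0.388125]
det(I−A) = Σ_j (I−A)_1j·C_1j = (0.80)(0.244500) + (0.00)(0.149000) + (-0.05)(0.183500) + (-0.15)(0.152250) = 0.1635875
(I − A)⁻¹ = adj(I−A) / det(I−A) ≈
  [   1.4946     0.2422     0.4080     0.5097]
  [   0.9108     1.4564     0.3714     0.3515]
  [   1.1217     1.1225     2.2694     1.0369]
  [   0.9307     0.9177     1.4197     2.3726]
First solve x = (I − A)⁻¹ d = adj(I−A)·d / det(I−A); in particular x_4 = (0.152250·580 + 0.150125·140 + 0.232250·240 + 0.388125·560) / 0.1635875 = 382.4125 / 0.1635875 ≈ 2337.663.
Intermediate flow from 1 to 4: z_14 = a_14 · x_4 = 0.15 × 382.4125 / 0.1635875 = 57.361875 / 0.1635875 ≈ 350.6.

z_14 = 350.6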